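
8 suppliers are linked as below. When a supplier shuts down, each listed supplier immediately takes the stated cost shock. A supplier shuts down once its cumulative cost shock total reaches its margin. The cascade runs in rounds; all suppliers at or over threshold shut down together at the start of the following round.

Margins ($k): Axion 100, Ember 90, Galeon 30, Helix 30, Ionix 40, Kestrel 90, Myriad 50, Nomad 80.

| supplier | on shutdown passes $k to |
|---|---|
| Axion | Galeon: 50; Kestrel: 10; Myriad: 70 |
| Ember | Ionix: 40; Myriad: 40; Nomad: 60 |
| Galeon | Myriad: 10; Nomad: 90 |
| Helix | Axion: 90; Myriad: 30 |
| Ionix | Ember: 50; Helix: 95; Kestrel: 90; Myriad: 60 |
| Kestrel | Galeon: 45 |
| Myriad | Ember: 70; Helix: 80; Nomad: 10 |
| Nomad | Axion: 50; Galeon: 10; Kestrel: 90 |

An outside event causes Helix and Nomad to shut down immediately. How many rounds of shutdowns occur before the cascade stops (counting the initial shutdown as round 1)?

Round 1 — Helix, Nomad shut down (initial).
  Axion: +90+50 → 140 ≥ 100
  Galeon: +10 → 10 < 30
  Kestrel: +90 → 90 ≥ 90
  Myriad: +30 → 30 < 50
Round 2 — Axion, Kestrel shut down.
  Galeon: +50+45 → 105 ≥ 30
  Myriad: +70 → 100 ≥ 50
Round 3 — Galeon, Myriad shut down.
  Ember: +70 → 70 < 90
No further shutdowns.

3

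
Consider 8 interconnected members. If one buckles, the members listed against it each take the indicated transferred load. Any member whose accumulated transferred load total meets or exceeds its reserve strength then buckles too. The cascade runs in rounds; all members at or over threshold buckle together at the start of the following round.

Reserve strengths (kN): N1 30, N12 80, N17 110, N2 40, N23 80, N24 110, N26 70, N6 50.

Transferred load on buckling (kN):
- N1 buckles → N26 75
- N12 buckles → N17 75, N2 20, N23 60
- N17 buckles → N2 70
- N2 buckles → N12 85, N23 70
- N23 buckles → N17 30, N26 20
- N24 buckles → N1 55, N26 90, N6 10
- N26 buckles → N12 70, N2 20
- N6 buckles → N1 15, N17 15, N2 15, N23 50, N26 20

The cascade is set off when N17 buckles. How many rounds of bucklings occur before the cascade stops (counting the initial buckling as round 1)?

Round 1 — N17 buckles (initial).
  N2: +70 → 70 ≥ 40
Round 2 — N2 buckles.
  N12: +85 → 85 ≥ 80
  N23: +70 → 70 < 80
Round 3 — N12 buckles.
  N23: +60 → 130 ≥ 80
Round 4 — N23 buckles.
  N26: +20 → 20 < 70
No further bucklings.

4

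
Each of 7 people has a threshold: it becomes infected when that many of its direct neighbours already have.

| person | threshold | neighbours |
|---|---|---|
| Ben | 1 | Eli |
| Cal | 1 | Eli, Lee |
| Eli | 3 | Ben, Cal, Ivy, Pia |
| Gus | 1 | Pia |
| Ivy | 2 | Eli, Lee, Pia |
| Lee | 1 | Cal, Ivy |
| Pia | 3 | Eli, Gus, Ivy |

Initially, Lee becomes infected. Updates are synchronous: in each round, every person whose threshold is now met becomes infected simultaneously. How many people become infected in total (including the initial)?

Round 1 — Lee becomes infected (initial).
Round 2 — checking thresholds:
  Cal: 1 of 2 neighbours ≥ 1, becomes infected.
  Ivy: 1 of 3 neighbours < 2, below threshold.
Round 3 — no new infections; cascade stops.

2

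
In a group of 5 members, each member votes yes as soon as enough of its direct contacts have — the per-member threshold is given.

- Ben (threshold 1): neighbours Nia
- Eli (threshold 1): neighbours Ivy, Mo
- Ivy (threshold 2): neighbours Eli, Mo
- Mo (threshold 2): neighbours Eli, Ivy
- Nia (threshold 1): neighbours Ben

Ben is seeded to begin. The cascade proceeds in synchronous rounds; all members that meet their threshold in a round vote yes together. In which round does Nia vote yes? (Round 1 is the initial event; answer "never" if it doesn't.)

Round 1 — Ben votes yes (initial).
Round 2 — checking thresholds:
  Nia: 1 of 1 neighbours ≥ 1, votes yes.
Round 3 — no new yes votes; cascade stops.

2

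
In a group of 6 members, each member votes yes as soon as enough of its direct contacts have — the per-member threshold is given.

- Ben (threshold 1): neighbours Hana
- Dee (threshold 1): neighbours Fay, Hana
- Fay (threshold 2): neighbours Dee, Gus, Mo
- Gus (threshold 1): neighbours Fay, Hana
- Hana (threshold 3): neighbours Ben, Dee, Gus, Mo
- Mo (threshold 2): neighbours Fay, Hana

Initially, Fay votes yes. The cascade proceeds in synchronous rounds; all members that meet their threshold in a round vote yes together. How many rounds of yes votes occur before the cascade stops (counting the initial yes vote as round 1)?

2

Round 1 — Fay votes yes (initial).
Round 2 — checking thresholds:
  Dee: 1 of 2 neighbours ≥ 1, votes yes.
  Gus: 1 of 2 neighbours ≥ 1, votes yes.
  Mo: 1 of 2 neighbours < 2, holds.
Round 3 — no new yes votes; cascade stops.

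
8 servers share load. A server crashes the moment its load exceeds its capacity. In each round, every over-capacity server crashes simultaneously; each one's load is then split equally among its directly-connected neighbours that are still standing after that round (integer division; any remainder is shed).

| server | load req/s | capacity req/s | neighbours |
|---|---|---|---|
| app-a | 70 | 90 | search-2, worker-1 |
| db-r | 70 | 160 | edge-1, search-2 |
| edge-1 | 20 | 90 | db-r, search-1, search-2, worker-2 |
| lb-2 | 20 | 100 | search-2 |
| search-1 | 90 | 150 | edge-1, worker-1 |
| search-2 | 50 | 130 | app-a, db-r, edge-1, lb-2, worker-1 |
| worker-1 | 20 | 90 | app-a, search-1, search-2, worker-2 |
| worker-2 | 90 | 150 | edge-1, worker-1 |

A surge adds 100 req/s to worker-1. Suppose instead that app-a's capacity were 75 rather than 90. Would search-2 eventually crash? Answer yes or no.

With app-a's capacity at 75:
Round 1 — worker-1 at 120 > 90. worker-1 crashes.
  worker-1 sheds 120 req/s to app-a, search-1, search-2, worker-2: 30 each.
    app-a: 70+30 = 100 > 75
    search-1: 90+30 = 120 ≤ 150
    search-2: 50+30 = 80 ≤ 130
    worker-2: 90+30 = 120 ≤ 150
Round 2 — app-a crashes.
  app-a sheds 100 req/s to search-2: 100 each.
    search-2: 80+100 = 180 > 130
Round 3 — search-2 crashes.
  search-2 sheds 180 req/s to db-r, edge-1, lb-2: 60 each.
    db-r: 70+60 = 130 ≤ 160
    edge-1: 20+60 = 80 ≤ 90
    lb-2: 20+60 = 80 ≤ 100
No further crashes.

yes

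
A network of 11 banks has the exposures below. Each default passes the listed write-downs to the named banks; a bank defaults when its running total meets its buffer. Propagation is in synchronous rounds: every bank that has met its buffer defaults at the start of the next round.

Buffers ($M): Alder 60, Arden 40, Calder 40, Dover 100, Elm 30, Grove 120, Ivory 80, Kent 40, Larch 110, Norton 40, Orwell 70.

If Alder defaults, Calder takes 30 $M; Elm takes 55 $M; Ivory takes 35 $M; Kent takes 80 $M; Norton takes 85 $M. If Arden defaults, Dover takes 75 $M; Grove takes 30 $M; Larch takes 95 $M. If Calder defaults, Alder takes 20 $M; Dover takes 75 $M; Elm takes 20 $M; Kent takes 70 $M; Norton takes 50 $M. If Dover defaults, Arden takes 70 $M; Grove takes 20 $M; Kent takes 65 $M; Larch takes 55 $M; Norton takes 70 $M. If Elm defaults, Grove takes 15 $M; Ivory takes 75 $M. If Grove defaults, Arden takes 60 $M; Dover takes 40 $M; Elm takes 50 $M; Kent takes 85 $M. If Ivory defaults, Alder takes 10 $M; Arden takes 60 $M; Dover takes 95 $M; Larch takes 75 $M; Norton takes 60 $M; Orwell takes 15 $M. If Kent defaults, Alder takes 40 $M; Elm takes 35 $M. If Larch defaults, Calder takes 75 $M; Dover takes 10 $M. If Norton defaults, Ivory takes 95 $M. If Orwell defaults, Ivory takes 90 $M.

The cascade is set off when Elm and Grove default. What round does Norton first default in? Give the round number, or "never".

Round 1 — Elm, Grove default (initial).
  Arden: +60 → 60 ≥ 40
  Dover: +40 → 40 < 100
  Ivory: +75 → 75 < 80
  Kent: +85 → 85 ≥ 40
Round 2 — Arden, Kent default.
  Alder: +40 → 40 < 60
  Dover: +75 → 115 ≥ 100
  Larch: +95 → 95 < 110
Round 3 — Dover defaults.
  Larch: +55 → 150 ≥ 110
  Norton: +70 → 70 ≥ 40
Round 4 — Larch, Norton default.
  Calder: +75 → 75 ≥ 40
  Ivory: +95 → 170 ≥ 80
Round 5 — Calder, Ivory default.
  Alder: +20+10 → 70 ≥ 60
  Orwell: +15 → 15 < 70
Round 6 — Alder defaults.
No further defaults.

4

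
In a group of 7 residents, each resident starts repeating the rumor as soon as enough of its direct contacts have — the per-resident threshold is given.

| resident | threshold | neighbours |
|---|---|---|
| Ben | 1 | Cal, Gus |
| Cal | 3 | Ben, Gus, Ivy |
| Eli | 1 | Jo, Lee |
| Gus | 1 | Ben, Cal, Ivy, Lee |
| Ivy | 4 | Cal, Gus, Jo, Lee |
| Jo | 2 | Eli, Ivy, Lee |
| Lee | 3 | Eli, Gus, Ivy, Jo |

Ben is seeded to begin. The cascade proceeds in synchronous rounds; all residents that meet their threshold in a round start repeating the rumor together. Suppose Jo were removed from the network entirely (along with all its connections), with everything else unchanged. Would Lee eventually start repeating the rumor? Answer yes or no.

With Jo removed:
Round 1 — Ben starts repeating the rumor (initial).
Round 2 — checking thresholds:
  Cal: 1 of 3 neighbours < 3, not yet.
  Gus: 1 of 4 neighbours ≥ 1, starts repeating the rumor.
Round 3 — no new spreads; cascade stops.

no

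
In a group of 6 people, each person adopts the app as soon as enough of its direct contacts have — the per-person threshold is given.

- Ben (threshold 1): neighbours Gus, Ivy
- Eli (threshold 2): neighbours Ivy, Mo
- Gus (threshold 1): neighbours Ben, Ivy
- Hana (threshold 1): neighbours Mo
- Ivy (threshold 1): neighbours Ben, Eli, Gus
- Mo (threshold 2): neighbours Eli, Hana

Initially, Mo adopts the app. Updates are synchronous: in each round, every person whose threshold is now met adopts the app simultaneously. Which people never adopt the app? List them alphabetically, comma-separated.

Ben, Eli, Gus, Ivy

Round 1 — Mo adopts the app (initial).
Round 2 — checking thresholds:
  Eli: 1 of 2 neighbours < 2, below threshold.
  Hana: 1 of 1 neighbours ≥ 1, adopts the app.
Round 3 — no new adoptions; cascade stops.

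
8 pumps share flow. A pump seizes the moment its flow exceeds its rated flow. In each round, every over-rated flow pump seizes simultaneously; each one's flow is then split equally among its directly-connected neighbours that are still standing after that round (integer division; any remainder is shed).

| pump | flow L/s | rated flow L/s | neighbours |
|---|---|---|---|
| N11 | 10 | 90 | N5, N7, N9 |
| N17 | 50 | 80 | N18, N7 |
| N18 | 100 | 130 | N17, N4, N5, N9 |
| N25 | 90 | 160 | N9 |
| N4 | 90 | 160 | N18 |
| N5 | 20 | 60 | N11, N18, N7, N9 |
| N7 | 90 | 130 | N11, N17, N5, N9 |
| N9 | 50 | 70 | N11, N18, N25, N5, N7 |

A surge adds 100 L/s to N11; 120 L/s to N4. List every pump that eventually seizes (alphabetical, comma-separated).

N11, N17, N18, N4, N5, N7, N9

Round 1 — N11 at 110 > 90; N4 at 210 > 160. N11, N4 seize.
  N11 sheds 110 L/s to N5, N7, N9: 36 each (2 lost).
    N5: 20+36 = 56 ≤ 60
    N7: 90+36 = 126 ≤ 130
    N9: 50+36 = 86 > 70
  N4 sheds 210 L/s to N18: 210 each.
    N18: 100+210 = 310 > 130
Round 2 — N18, N9 seize.
  N18 sheds 310 L/s to N17, N5: 155 each.
    N17: 50+155 = 205 > 80
    N5: 56+155 = 211 > 60
  N9 sheds 86 L/s to N25, N5, N7: 28 each (2 lost).
    N25: 90+28 = 118 ≤ 160
    N5: 211+28 = 239 > 60
    N7: 126+28 = 154 > 130
Round 3 — N17, N5, N7 seize.
  N17 sheds 205 L/s: no online neighbours, lost.
  N5 sheds 239 L/s: no online neighbours, lost.
  N7 sheds 154 L/s: no online neighbours, lost.
No further seizures.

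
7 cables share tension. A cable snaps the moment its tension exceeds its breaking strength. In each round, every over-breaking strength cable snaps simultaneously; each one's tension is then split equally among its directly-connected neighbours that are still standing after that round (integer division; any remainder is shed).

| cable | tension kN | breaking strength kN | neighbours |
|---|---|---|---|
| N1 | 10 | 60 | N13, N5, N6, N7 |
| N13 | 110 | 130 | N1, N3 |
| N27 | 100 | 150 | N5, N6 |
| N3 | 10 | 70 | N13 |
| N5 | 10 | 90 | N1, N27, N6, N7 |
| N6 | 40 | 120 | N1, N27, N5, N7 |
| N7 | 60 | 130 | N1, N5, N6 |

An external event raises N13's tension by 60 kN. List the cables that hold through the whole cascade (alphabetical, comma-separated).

Round 1 — N13 at 170 > 130. N13 snaps.
  N13 sheds 170 kN to N1, N3: 85 each.
    N1: 10+85 = 95 > 60
    N3: 10+85 = 95 > 70
Round 2 — N1, N3 snap.
  N1 sheds 95 kN to N5, N6, N7: 31 each (2 lost).
    N5: 10+31 = 41 ≤ 90
    N6: 40+31 = 71 ≤ 120
    N7: 60+31 = 91 ≤ 130
  N3 sheds 95 kN: no online neighbours, lost.
No further breaks.

N27, N5, N6, N7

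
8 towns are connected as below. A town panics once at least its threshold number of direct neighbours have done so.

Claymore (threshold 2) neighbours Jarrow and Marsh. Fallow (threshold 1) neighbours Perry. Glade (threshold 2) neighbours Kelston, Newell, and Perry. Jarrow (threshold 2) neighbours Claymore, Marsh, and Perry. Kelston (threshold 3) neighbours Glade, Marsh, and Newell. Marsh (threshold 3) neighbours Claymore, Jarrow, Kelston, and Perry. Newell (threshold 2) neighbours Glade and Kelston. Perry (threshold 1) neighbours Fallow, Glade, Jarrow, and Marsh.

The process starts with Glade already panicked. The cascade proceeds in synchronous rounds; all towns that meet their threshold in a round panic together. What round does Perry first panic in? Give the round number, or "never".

Round 1 — Glade panics (initial).
Round 2 — checking thresholds:
  Kelston: 1 of 3 neighbours < 3, not yet.
  Newell: 1 of 2 neighbours < 2, not yet.
  Perry: 1 of 4 neighbours ≥ 1, panics.
Round 3 — checking thresholds:
  Fallow: 1 of 1 neighbours ≥ 1, panics.
  Jarrow: 1 of 3 neighbours < 2, not yet.
  Kelston: 1 of 3 neighbours < 3, not yet.
  Marsh: 1 of 4 neighbours < 3, not yet.
  Newell: 1 of 2 neighbours < 2, not yet.
Round 4 — no new panics; cascade stops.

2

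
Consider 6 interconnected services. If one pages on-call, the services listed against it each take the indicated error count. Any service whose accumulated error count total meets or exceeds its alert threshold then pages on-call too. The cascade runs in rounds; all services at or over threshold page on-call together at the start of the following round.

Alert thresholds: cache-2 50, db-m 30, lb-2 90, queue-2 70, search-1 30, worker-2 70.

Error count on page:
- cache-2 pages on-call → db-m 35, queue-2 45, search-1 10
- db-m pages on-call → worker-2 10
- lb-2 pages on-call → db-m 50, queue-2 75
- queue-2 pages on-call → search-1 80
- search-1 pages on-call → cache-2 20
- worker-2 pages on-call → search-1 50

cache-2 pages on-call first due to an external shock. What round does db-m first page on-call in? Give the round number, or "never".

Round 1 — cache-2 pages on-call (initial).
  db-m: +35 → 35 ≥ 30
  queue-2: +45 → 45 < 70
  search-1: +10 → 10 < 30
Round 2 — db-m pages on-call.
  worker-2: +10 → 10 < 70
No further pages.

2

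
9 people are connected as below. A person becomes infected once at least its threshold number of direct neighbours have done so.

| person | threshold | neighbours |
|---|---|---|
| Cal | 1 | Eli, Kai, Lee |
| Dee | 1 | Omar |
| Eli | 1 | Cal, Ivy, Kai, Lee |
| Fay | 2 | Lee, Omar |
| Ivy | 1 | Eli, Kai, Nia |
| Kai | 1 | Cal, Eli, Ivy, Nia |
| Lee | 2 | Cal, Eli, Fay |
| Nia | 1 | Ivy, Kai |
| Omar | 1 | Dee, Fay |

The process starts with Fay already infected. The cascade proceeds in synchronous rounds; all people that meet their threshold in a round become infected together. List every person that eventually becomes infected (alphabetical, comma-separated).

Round 1 — Fay becomes infected (initial).
Round 2 — checking thresholds:
  Lee: 1 of 3 neighbours < 2, not yet.
  Omar: 1 of 2 neighbours ≥ 1, becomes infected.
Round 3 — checking thresholds:
  Dee: 1 of 1 neighbours ≥ 1, becomes infected.
  Lee: 1 of 3 neighbours < 2, not yet.
Round 4 — no new infections; cascade stops.

Dee, Fay, Omar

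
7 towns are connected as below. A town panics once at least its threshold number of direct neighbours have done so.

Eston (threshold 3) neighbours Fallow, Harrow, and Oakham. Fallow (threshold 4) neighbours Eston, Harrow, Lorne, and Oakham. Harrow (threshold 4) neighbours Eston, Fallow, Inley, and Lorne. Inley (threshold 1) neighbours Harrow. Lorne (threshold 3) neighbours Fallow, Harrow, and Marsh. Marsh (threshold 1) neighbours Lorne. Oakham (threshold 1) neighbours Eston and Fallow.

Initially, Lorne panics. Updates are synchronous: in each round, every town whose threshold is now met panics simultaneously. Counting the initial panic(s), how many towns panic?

Round 1 — Lorne panics (initial).
Round 2 — checking thresholds:
  Fallow: 1 of 4 neighbours < 4, below threshold.
  Harrow: 1 of 4 neighbours < 4, below threshold.
  Marsh: 1 of 1 neighbours ≥ 1, panics.
Round 3 — no new panics; cascade stops.

2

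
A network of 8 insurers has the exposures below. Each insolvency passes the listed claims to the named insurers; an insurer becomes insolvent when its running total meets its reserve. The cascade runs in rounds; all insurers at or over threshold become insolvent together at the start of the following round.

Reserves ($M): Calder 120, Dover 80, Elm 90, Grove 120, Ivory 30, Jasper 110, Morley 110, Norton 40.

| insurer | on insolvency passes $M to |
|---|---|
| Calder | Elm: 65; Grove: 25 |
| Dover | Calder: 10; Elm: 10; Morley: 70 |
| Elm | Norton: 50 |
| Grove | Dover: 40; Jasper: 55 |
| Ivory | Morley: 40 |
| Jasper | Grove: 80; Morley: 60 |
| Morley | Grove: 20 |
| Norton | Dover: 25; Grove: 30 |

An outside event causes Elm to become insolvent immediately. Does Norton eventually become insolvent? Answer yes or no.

yes

Round 1 — Elm becomes insolvent (initial).
  Norton: +50 → 50 ≥ 40
Round 2 — Norton becomes insolvent.
  Dover: +25 → 25 < 80
  Grove: +30 → 30 < 120
No further insolvencies.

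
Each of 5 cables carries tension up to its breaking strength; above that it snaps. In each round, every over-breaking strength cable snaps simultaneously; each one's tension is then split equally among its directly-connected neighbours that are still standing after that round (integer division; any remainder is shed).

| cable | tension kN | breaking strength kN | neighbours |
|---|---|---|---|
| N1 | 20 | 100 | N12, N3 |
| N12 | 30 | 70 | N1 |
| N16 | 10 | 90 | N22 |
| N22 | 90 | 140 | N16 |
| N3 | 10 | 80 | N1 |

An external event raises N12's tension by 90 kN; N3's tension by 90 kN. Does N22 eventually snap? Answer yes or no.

Round 1 — N12 at 120 > 70; N3 at 100 > 80. N12, N3 snap.
  N12 sheds 120 kN to N1: 120 each.
    N1: 20+120 = 140 > 100
  N3 sheds 100 kN to N1: 100 each.
    N1: 140+100 = 240 > 100
Round 2 — N1 snaps.
  N1 sheds 240 kN: no online neighbours, lost.
No further breaks.

no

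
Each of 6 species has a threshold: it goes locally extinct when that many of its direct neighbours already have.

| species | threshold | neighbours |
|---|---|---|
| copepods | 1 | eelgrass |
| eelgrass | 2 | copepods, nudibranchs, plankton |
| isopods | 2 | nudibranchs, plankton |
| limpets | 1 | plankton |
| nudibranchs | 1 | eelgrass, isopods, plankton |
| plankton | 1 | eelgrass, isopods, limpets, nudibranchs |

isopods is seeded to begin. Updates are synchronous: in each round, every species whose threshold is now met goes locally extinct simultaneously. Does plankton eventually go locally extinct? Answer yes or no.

yes

Round 1 — isopods goes locally extinct (initial).
Round 2 — checking thresholds:
  nudibranchs: 1 of 3 neighbours ≥ 1, goes locally extinct.
  plankton: 1 of 4 neighbours ≥ 1, goes locally extinct.
Round 3 — checking thresholds:
  eelgrass: 2 of 3 neighbours ≥ 2, goes locally extinct.
  limpets: 1 of 1 neighbours ≥ 1, goes locally extinct.
Round 4 — checking thresholds:
  copepods: 1 of 1 neighbours ≥ 1, goes locally extinct.
Round 5 — no new extinctions; cascade stops.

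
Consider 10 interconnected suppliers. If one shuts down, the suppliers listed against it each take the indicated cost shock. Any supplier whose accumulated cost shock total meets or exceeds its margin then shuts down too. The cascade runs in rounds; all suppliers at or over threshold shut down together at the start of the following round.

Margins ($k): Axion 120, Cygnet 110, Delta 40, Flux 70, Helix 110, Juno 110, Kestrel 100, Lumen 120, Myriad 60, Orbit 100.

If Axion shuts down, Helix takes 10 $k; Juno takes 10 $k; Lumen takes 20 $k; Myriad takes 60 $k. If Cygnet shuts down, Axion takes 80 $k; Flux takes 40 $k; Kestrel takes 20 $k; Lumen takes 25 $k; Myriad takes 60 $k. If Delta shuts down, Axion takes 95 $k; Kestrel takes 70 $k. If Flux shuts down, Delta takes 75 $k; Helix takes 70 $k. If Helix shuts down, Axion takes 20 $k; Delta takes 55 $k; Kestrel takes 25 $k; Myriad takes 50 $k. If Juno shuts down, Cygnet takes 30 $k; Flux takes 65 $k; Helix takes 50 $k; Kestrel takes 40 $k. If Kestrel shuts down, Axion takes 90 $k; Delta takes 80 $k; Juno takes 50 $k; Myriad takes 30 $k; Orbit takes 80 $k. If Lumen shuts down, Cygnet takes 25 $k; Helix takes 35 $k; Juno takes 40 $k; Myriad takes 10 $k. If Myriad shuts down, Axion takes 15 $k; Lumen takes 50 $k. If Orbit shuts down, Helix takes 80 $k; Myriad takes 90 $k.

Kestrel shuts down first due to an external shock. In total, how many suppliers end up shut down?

4

Round 1 — Kestrel shuts down (initial).
  Axion: +90 → 90 < 120
  Delta: +80 → 80 ≥ 40
  Juno: +50 → 50 < 110
  Myriad: +30 → 30 < 60
  Orbit: +80 → 80 < 100
Round 2 — Delta shuts down.
  Axion: +95 → 185 ≥ 120
Round 3 — Axion shuts down.
  Helix: +10 → 10 < 110
  Juno: +10 → 60 < 110
  Lumen: +20 → 20 < 120
  Myriad: +60 → 90 ≥ 60
Round 4 — Myriad shuts down.
  Lumen: +50 → 70 < 120
No further shutdowns.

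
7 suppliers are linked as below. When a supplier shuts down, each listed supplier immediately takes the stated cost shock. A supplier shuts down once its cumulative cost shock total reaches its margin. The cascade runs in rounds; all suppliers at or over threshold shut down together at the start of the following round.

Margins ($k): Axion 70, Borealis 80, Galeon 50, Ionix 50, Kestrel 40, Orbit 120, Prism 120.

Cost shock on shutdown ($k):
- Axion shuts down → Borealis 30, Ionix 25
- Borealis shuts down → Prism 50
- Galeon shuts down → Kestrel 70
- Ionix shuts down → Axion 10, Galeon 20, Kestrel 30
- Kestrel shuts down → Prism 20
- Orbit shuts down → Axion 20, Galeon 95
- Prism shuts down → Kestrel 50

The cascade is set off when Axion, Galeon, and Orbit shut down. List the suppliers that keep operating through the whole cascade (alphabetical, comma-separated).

Round 1 — Axion, Galeon, Orbit shut down (initial).
  Borealis: +30 → 30 < 80
  Ionix: +25 → 25 < 50
  Kestrel: +70 → 70 ≥ 40
Round 2 — Kestrel shuts down.
  Prism: +20 → 20 < 120
No further shutdowns.

Borealis, Ionix, Prism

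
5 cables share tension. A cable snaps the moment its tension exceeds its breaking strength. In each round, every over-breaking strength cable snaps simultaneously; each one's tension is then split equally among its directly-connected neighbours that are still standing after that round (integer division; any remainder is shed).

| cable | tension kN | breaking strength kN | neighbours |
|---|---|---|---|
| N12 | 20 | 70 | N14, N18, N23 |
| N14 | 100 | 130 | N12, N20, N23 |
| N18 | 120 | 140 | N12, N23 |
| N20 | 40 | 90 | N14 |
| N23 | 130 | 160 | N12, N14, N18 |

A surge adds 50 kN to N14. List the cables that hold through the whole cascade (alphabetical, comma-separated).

Round 1 — N14 at 150 > 130. N14 snaps.
  N14 sheds 150 kN to N12, N20, N23: 50 each.
    N12: 20+50 = 70 ≤ 70
    N20: 40+50 = 90 ≤ 90
    N23: 130+50 = 180 > 160
Round 2 — N23 snaps.
  N23 sheds 180 kN to N12, N18: 90 each.
    N12: 70+90 = 160 > 70
    N18: 120+90 = 210 > 140
Round 3 — N12, N18 snap.
  N12 sheds 160 kN: no online neighbours, lost.
  N18 sheds 210 kN: no online neighbours, lost.
No further breaks.

N20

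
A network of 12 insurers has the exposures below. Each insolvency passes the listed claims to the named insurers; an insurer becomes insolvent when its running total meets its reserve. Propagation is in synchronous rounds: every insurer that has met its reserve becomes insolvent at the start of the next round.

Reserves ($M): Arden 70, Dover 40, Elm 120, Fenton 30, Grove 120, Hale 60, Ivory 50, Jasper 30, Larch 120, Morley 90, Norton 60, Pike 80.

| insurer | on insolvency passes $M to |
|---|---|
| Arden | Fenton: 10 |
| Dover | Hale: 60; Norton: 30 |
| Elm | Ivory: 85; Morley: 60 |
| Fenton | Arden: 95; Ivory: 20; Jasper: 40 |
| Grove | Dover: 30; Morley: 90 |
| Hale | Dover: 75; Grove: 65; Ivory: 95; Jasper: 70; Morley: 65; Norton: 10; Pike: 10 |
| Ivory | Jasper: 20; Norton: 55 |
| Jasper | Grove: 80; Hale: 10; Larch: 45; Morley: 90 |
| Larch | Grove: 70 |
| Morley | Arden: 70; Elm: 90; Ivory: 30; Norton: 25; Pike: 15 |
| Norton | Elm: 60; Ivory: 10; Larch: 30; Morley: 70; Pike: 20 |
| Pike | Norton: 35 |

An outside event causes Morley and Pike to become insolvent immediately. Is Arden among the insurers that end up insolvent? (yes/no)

Round 1 — Morley, Pike become insolvent (initial).
  Arden: +70 → 70 ≥ 70
  Elm: +90 → 90 < 120
  Ivory: +30 → 30 < 50
  Norton: +25+35 → 60 ≥ 60
Round 2 — Arden, Norton become insolvent.
  Elm: +60 → 150 ≥ 120
  Fenton: +10 → 10 < 30
  Ivory: +10 → 40 < 50
  Larch: +30 → 30 < 120
Round 3 — Elm becomes insolvent.
  Ivory: +85 → 125 ≥ 50
Round 4 — Ivory becomes insolvent.
  Jasper: +20 → 20 < 30
No further insolvencies.

yes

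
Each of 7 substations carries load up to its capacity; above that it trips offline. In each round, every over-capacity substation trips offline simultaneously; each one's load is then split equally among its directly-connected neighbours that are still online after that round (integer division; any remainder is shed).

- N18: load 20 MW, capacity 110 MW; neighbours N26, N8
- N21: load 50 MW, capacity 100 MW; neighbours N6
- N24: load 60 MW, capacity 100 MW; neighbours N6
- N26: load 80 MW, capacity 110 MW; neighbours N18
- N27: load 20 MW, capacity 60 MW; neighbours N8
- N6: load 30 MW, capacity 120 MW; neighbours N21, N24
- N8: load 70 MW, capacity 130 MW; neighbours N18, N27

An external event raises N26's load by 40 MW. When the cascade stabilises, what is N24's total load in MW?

60

Round 1 — N26 at 120 > 110. N26 trips offline.
  N26 sheds 120 MW to N18: 120 each.
    N18: 20+120 = 140 > 110
Round 2 — N18 trips offline.
  N18 sheds 140 MW to N8: 140 each.
    N8: 70+140 = 210 > 130
Round 3 — N8 trips offline.
  N8 sheds 210 MW to N27: 210 each.
    N27: 20+210 = 230 > 60
Round 4 — N27 trips offline.
  N27 sheds 230 MW: no online neighbours, lost.
No further trips.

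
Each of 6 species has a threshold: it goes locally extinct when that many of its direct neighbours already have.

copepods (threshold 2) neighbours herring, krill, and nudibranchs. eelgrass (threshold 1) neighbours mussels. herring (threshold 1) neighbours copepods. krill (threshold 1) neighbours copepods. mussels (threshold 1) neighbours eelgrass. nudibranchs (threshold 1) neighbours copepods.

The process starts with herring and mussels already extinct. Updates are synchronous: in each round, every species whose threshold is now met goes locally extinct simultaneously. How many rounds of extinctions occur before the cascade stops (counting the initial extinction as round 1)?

2

Round 1 — herring, mussels go locally extinct (initial).
Round 2 — checking thresholds:
  copepods: 1 of 3 neighbours < 2, not yet.
  eelgrass: 1 of 1 neighbours ≥ 1, goes locally extinct.
Round 3 — no new extinctions; cascade stops.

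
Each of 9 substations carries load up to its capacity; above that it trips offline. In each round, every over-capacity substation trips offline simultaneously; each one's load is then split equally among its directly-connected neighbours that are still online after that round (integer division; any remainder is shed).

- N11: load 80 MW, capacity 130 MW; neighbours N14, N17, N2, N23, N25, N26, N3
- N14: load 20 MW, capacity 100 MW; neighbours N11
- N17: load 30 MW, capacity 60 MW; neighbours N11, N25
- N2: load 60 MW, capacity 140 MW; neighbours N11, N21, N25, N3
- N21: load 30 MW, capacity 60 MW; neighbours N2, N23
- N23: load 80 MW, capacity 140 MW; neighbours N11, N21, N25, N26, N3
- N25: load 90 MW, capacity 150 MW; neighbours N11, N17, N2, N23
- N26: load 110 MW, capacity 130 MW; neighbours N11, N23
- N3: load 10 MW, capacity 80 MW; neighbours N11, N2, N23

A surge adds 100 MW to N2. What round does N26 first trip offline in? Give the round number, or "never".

4

Round 1 — N2 at 160 > 140. N2 trips offline.
  N2 sheds 160 MW to N11, N21, N25, N3: 40 each.
    N11: 80+40 = 120 ≤ 130
    N21: 30+40 = 70 > 60
    N25: 90+40 = 130 ≤ 150
    N3: 10+40 = 50 ≤ 80
Round 2 — N21 trips offline.
  N21 sheds 70 MW to N23: 70 each.
    N23: 80+70 = 150 > 140
Round 3 — N23 trips offline.
  N23 sheds 150 MW to N11, N25, N26, N3: 37 each (2 lost).
    N11: 120+37 = 157 > 130
    N25: 130+37 = 167 > 150
    N26: 110+37 = 147 > 130
    N3: 50+37 = 87 > 80
Round 4 — N11, N25, N26, N3 trip offline.
  N11 sheds 157 MW to N14, N17: 78 each (1 lost).
    N14: 20+78 = 98 ≤ 100
    N17: 30+78 = 108 > 60
  N25 sheds 167 MW to N17: 167 each.
    N17: 108+167 = 275 > 60
  N26 sheds 147 MW: no online neighbours, lost.
  N3 sheds 87 MW: no online neighbours, lost.
Round 5 — N17 trips offline.
  N17 sheds 275 MW: no online neighbours, lost.
No further trips.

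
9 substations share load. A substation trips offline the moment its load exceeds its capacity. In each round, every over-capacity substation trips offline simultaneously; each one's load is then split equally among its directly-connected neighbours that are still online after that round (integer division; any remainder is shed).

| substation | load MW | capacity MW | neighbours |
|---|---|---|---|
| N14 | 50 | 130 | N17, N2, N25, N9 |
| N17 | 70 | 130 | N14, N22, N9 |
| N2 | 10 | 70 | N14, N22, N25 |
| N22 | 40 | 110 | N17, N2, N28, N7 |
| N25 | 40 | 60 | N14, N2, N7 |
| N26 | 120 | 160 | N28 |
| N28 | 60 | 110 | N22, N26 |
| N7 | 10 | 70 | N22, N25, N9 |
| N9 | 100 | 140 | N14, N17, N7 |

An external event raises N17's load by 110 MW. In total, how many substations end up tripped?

9

Round 1 — N17 at 180 > 130. N17 trips offline.
  N17 sheds 180 MW to N14, N22, N9: 60 each.
    N14: 50+60 = 110 ≤ 130
    N22: 40+60 = 100 ≤ 110
    N9: 100+60 = 160 > 140
Round 2 — N9 trips offline.
  N9 sheds 160 MW to N14, N7: 80 each.
    N14: 110+80 = 190 > 130
    N7: 10+80 = 90 > 70
Round 3 — N14, N7 trip offline.
  N14 sheds 190 MW to N2, N25: 95 each.
    N2: 10+95 = 105 > 70
    N25: 40+95 = 135 > 60
  N7 sheds 90 MW to N22, N25: 45 each.
    N22: 100+45 = 145 > 110
    N25: 135+45 = 180 > 60
Round 4 — N2, N22, N25 trip offline.
  N2 sheds 105 MW: no online neighbours, lost.
  N22 sheds 145 MW to N28: 145 each.
    N28: 60+145 = 205 > 110
  N25 sheds 180 MW: no online neighbours, lost.
Round 5 — N28 trips offline.
  N28 sheds 205 MW to N26: 205 each.
    N26: 120+205 = 325 > 160
Round 6 — N26 trips offline.
  N26 sheds 325 MW: no online neighbours, lost.
No further trips.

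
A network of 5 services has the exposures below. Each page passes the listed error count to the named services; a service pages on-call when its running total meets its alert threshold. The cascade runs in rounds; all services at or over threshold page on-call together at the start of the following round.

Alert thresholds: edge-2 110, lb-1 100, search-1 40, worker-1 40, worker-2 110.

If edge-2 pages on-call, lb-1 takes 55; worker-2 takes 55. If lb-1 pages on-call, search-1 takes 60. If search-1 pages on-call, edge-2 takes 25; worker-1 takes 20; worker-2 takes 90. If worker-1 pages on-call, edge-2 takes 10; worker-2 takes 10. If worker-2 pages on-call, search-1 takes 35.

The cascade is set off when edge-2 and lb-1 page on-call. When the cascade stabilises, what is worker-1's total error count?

20

Round 1 — edge-2, lb-1 page on-call (initial).
  search-1: +60 → 60 ≥ 40
  worker-2: +55 → 55 < 110
Round 2 — search-1 pages on-call.
  worker-1: +20 → 20 < 40
  worker-2: +90 → 145 ≥ 110
Round 3 — worker-2 pages on-call.
No further pages.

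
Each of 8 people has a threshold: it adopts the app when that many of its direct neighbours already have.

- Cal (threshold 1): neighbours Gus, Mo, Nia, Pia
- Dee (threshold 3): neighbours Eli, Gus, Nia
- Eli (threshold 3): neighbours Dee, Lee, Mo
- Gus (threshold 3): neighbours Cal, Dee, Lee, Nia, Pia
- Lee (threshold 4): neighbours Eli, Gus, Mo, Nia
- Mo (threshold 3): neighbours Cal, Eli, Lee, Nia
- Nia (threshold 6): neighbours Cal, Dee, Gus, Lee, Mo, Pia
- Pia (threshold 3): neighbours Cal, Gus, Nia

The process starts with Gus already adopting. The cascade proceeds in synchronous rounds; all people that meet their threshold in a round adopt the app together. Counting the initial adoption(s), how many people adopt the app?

Round 1 — Gus adopts the app (initial).
Round 2 — checking thresholds:
  Cal: 1 of 4 neighbours ≥ 1, adopts the app.
  Dee: 1 of 3 neighbours < 3, holds.
  Lee: 1 of 4 neighbours < 4, holds.
  Nia: 1 of 6 neighbours < 6, holds.
  Pia: 1 of 3 neighbours < 3, holds.
Round 3 — no new adoptions; cascade stops.

2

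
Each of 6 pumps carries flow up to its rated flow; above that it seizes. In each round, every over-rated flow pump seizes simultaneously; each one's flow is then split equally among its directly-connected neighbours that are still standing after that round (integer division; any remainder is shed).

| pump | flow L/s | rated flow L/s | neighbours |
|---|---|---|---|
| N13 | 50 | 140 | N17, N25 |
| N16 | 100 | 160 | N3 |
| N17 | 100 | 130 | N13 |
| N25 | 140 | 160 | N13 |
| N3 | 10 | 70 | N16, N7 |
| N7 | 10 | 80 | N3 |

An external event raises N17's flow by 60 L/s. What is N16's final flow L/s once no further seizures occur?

100

Round 1 — N17 at 160 > 130. N17 seizes.
  N17 sheds 160 L/s to N13: 160 each.
    N13: 50+160 = 210 > 140
Round 2 — N13 seizes.
  N13 sheds 210 L/s to N25: 210 each.
    N25: 140+210 = 350 > 160
Round 3 — N25 seizes.
  N25 sheds 350 L/s: no online neighbours, lost.
No further seizures.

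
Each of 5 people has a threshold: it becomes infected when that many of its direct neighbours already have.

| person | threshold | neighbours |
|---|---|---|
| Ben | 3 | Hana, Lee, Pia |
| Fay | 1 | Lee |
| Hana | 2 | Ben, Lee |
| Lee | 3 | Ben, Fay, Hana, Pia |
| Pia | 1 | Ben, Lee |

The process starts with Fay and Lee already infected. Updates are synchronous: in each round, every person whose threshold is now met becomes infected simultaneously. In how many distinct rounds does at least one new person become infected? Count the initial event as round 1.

2

Round 1 — Fay, Lee become infected (initial).
Round 2 — checking thresholds:
  Ben: 1 of 3 neighbours < 3, below threshold.
  Hana: 1 of 2 neighbours < 2, below threshold.
  Pia: 1 of 2 neighbours ≥ 1, becomes infected.
Round 3 — no new infections; cascade stops.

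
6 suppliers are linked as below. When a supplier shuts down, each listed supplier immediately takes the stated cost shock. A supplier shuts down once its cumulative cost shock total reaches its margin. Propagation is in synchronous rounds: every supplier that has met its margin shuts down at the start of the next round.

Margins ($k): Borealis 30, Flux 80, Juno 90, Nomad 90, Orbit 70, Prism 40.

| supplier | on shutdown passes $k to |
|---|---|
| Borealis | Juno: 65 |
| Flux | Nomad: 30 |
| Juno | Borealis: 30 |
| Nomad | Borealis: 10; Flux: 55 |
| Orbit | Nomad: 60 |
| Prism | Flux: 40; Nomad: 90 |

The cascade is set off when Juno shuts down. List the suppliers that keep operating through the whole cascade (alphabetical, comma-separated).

Round 1 — Juno shuts down (initial).
  Borealis: +30 → 30 ≥ 30
Round 2 — Borealis shuts down.
No further shutdowns.

Flux, Nomad, Orbit, Prism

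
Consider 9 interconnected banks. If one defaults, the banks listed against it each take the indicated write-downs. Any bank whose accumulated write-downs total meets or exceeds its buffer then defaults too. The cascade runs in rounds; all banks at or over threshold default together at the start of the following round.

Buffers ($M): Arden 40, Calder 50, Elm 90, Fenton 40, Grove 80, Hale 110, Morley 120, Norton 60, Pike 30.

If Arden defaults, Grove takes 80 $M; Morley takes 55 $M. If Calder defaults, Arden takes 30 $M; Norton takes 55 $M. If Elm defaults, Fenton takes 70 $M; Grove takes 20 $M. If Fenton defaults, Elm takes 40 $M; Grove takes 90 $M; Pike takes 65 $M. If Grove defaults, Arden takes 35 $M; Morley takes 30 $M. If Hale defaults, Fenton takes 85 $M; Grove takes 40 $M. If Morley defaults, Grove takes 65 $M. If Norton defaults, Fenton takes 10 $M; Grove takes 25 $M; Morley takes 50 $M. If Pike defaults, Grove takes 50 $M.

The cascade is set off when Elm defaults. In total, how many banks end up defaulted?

4

Round 1 — Elm defaults (initial).
  Fenton: +70 → 70 ≥ 40
  Grove: +20 → 20 < 80
Round 2 — Fenton defaults.
  Grove: +90 → 110 ≥ 80
  Pike: +65 → 65 ≥ 30
Round 3 — Grove, Pike default.
  Arden: +35 → 35 < 40
  Morley: +30 → 30 < 120
No further defaults.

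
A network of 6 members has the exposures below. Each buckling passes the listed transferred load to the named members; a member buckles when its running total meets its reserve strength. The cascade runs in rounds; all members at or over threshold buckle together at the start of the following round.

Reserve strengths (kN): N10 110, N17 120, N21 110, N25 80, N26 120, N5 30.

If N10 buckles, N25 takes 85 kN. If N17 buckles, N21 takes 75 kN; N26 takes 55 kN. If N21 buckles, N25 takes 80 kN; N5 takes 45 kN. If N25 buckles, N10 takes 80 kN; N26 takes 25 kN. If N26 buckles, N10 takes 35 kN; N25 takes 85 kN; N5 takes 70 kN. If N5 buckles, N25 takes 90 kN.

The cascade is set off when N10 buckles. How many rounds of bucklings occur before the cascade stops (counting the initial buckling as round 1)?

2

Round 1 — N10 buckles (initial).
  N25: +85 → 85 ≥ 80
Round 2 — N25 buckles.
  N26: +25 → 25 < 120
No further bucklings.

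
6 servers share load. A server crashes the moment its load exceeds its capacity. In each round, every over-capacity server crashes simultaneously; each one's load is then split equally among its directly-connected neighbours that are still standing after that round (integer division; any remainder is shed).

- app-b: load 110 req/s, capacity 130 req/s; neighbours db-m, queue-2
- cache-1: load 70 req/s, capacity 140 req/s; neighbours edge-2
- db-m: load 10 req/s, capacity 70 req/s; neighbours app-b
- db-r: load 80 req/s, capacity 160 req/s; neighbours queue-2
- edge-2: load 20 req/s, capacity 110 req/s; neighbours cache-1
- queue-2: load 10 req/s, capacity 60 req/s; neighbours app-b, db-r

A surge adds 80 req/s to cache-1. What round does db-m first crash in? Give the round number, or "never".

Round 1 — cache-1 at 150 > 140. cache-1 crashes.
  cache-1 sheds 150 req/s to edge-2: 150 each.
    edge-2: 20+150 = 170 > 110
Round 2 — edge-2 crashes.
  edge-2 sheds 170 req/s: no online neighbours, lost.
No further crashes.

never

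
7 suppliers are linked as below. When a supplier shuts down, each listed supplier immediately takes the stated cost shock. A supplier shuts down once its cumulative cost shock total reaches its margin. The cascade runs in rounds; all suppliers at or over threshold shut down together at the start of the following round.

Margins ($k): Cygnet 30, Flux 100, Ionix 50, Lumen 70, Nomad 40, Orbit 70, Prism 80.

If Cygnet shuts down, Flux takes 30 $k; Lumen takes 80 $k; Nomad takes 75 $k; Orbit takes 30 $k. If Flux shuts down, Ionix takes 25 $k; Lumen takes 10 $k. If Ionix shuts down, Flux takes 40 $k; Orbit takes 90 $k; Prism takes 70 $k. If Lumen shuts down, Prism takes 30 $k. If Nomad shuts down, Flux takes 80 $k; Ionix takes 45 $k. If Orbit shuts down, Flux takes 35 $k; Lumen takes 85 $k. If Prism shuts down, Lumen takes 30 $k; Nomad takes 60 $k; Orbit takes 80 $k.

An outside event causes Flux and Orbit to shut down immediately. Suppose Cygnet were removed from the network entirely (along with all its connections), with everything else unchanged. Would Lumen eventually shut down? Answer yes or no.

yes

With Cygnet removed:
Round 1 — Flux, Orbit shut down (initial).
  Ionix: +25 → 25 < 50
  Lumen: +10+85 → 95 ≥ 70
Round 2 — Lumen shuts down.
  Prism: +30 → 30 < 80
No further shutdowns.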